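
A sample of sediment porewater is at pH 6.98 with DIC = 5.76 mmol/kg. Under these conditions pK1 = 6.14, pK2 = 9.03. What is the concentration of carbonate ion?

[CO3²⁻] = 0.0445 mmol/kg

α₂ = 1 / (1 + [H⁺]/K2 + [H⁺]²/(K1K2)) = 1 / (1 + 10^+2.05 + 10^+1.21)
   = 1 / (1 + 112.20 + 16.218) = 1/129.42 = 0.007727
[CO3²⁻] = α₂ × DIC = 0.007727 × 5.76 = 0.0445 mmol/kg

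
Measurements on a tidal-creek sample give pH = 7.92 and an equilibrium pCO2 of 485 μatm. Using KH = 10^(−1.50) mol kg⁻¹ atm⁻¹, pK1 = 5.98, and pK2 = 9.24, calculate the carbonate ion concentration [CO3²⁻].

[CO3²⁻] = 0.0639 mmol/kg

[CO2*] = KH · pCO2 = 10^(−1.50) × 485×10^-6 = 1.534×10^-5 mol/kg
α₀ = 1/(1 + K1/[H⁺] + K1K2/[H⁺]²) = 1/(1 + 10^+1.94 + 10^+0.62) = 0.01084
DIC = [CO2*]/α₀ = 1.534×10^-5 / 0.01084 = 1.415 mmol/kg
[CO3²⁻] = α₂·DIC; α₂ = 0.04518, so [CO3²⁻] = 0.04518 × 1.415 = 0.0639 mmol/kg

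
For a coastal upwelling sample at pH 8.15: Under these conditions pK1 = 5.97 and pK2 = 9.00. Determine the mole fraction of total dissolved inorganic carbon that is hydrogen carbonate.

α₁ = 1 / (1 + [H⁺]/K1 + K2/[H⁺]) = 1 / (1 + 10^-2.18 + 10^-0.85)
   = 1 / (1 + 0.0066069 + 0.14125) = 1/1.1479 = 0.8712

α₁ = 0.871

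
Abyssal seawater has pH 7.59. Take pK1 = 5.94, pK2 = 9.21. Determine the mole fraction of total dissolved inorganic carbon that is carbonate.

α₂ = 0.0229

α₂ = 1 / (1 + [H⁺]/K2 + [H⁺]²/(K1K2)) = 1 / (1 + 10^+1.62 + 10^-0.03)
   = 1 / (1 + 41.687 + 0.93325) = 1/43.620 = 0.02293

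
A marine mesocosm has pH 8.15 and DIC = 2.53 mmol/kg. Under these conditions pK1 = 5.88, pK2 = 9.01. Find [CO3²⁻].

[CO3²⁻] = 0.305 mmol/kg

α₂ = 1 / (1 + [H⁺]/K2 + [H⁺]²/(K1K2)) = 1 / (1 + 10^+0.86 + 10^-1.41)
   = 1 / (1 + 7.2444 + 0.038905) = 1/8.2833 = 0.1207
[CO3²⁻] = α₂ × DIC = 0.1207 × 2.53 = 0.305 mmol/kg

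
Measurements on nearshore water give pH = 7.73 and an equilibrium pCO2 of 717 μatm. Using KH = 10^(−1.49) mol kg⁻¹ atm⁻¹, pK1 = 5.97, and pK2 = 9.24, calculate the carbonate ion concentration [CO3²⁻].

[CO3²⁻] = 0.0413 mmol/kg

[CO2*] = KH · pCO2 = 10^(−1.49) × 717×10^-6 = 2.320×10^-5 mol/kg
α₀ = 1/(1 + K1/[H⁺] + K1K2/[H⁺]²) = 1/(1 + 10^+1.76 + 10^+0.25) = 0.01658
DIC = [CO2*]/α₀ = 2.320×10^-5 / 0.01658 = 1.400 mmol/kg
[CO3²⁻] = α₂·DIC; α₂ = 0.02948, so [CO3²⁻] = 0.02948 × 1.400 = 0.0413 mmol/kg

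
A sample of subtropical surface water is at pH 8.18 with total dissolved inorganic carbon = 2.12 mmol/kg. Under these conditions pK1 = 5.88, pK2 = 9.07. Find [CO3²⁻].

[CO3²⁻] = 0.241 mmol/kg

α₂ = 1 / (1 + [H⁺]/K2 + [H⁺]²/(K1K2)) = 1 / (1 + 10^+0.89 + 10^-1.41)
   = 1 / (1 + 7.7625 + 0.038905) = 1/8.8014 = 0.1136
[CO3²⁻] = α₂ × DIC = 0.1136 × 2.12 = 0.241 mmol/kg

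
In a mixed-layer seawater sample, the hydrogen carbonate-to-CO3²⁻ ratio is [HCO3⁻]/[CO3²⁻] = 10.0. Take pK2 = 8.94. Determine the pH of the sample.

pH = 7.94

From K2 = [H⁺][CO3²⁻]/[HCO3⁻]:  pH = pK2 − log₁₀([HCO3⁻]/[CO3²⁻])
log₁₀(10.0) = +1.000
pH = 8.94 − (+1.000) = 7.94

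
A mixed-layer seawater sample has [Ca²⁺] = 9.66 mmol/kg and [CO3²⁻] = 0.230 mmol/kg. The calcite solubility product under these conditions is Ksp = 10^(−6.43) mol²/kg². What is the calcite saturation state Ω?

Ω = 5.98

Ksp = 10^(−6.43) = 3.715×10^-7
Ω = [Ca²⁺][CO3²⁻]/Ksp = (9.66×10^-3)(0.230×10^-3) / 3.715×10^-7 = 5.98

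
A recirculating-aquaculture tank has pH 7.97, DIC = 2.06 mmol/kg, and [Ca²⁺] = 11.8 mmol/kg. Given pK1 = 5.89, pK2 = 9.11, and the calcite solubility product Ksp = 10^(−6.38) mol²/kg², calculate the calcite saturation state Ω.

Ω = 3.91

α₂ = 1 / (1 + [H⁺]/K2 + [H⁺]²/(K1K2)) = 1 / (1 + 10^+1.14 + 10^-0.94)
   = 1 / (1 + 13.804 + 0.11482) = 1/14.919 = 0.06703
[CO3²⁻] = α₂ × DIC = 0.06703 × 2.06 = 0.1381 mmol/kg
Ksp = 10^(−6.38) = 4.169×10^-7
Ω = [Ca²⁺][CO3²⁻]/Ksp = (11.8×10^-3)(1.381×10^-4) / 4.169×10^-7 = 3.91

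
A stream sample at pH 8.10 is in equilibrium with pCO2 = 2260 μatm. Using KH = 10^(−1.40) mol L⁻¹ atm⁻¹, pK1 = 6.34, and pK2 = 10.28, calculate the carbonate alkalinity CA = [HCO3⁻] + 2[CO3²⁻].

[CO2*] = KH · pCO2 = 10^(−1.40) × 2260×10^-6 = 8.997×10^-5 mol/L
α₀ = 1/(1 + K1/[H⁺] + K1K2/[H⁺]²) = 1/(1 + 10^+1.76 + 10^-0.42) = 0.01697
DIC = [CO2*]/α₀ = 8.997×10^-5 / 0.01697 = 5.302 mmol/L
CA = (α₁ + 2α₂)·DIC = (0.9766 + 2×0.006452) × 5.302 = 5.25 mmol/L

CA = 5.25 mmol/L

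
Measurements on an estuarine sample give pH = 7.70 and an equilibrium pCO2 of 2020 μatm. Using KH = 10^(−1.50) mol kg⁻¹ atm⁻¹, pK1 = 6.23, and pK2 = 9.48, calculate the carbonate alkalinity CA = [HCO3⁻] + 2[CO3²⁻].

[CO2*] = KH · pCO2 = 10^(−1.50) × 2020×10^-6 = 6.388×10^-5 mol/kg
α₀ = 1/(1 + K1/[H⁺] + K1K2/[H⁺]²) = 1/(1 + 10^+1.47 + 10^-0.31) = 0.03226
DIC = [CO2*]/α₀ = 6.388×10^-5 / 0.03226 = 1.980 mmol/kg
CA = (α₁ + 2α₂)·DIC = (0.9519 + 2×0.01580) × 1.980 = 1.95 mmol/kg

CA = 1.95 mmol/kg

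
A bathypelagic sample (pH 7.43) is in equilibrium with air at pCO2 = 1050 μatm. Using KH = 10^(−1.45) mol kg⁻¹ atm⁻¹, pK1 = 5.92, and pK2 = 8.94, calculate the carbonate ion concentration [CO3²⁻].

[CO3²⁻] = 0.0373 mmol/kg

[CO2*] = KH · pCO2 = 10^(−1.45) × 1050×10^-6 = 3.726×10^-5 mol/kg
α₀ = 1/(1 + K1/[H⁺] + K1K2/[H⁺]²) = 1/(1 + 10^+1.51 + 10^+0.00) = 0.02910
DIC = [CO2*]/α₀ = 3.726×10^-5 / 0.02910 = 1.280 mmol/kg
[CO3²⁻] = α₂·DIC; α₂ = 0.02910, so [CO3²⁻] = 0.02910 × 1.280 = 0.0373 mmol/kg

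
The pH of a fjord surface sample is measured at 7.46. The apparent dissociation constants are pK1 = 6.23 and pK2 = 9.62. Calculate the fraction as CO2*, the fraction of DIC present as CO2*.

α₀ = 1 / (1 + K1/[H⁺] + K1K2/[H⁺]²) = 1 / (1 + 10^+1.23 + 10^-0.93)
   = 1 / (1 + 16.982 + 0.11749) = 1/18.100 = 0.05525

α₀ = 0.0552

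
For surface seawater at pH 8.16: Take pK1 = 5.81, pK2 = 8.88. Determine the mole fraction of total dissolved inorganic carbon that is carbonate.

α₂ = 0.159

α₂ = 1 / (1 + [H⁺]/K2 + [H⁺]²/(K1K2)) = 1 / (1 + 10^+0.72 + 10^-1.63)
   = 1 / (1 + 5.2481 + 0.023442) = 1/6.2715 = 0.1595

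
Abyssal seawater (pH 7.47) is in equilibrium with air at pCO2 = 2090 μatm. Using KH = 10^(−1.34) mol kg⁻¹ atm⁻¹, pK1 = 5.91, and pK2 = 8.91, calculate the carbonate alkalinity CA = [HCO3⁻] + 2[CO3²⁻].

CA = 3.72 mmol/kg

[CO2*] = KH · pCO2 = 10^(−1.34) × 2090×10^-6 = 9.553×10^-5 mol/kg
α₀ = 1/(1 + K1/[H⁺] + K1K2/[H⁺]²) = 1/(1 + 10^+1.56 + 10^+0.12) = 0.02589
DIC = [CO2*]/α₀ = 9.553×10^-5 / 0.02589 = 3.690 mmol/kg
CA = (α₁ + 2α₂)·DIC = (0.9400 + 2×0.03413) × 3.690 = 3.72 mmol/kg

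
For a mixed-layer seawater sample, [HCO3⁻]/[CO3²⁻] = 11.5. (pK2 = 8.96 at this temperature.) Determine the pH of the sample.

From K2 = [H⁺][CO3²⁻]/[HCO3⁻]:  pH = pK2 − log₁₀([HCO3⁻]/[CO3²⁻])
log₁₀(11.5) = +1.061
pH = 8.96 − (+1.061) = 7.90

pH = 7.90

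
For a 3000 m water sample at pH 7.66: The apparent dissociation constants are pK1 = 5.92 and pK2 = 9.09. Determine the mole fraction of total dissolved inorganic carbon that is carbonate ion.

α₂ = 0.0352

α₂ = 1 / (1 + [H⁺]/K2 + [H⁺]²/(K1K2)) = 1 / (1 + 10^+1.43 + 10^-0.31)
   = 1 / (1 + 26.915 + 0.48978) = 1/28.405 = 0.03520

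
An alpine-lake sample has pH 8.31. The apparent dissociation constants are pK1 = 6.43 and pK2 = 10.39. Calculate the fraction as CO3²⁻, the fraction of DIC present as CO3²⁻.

α₂ = 1 / (1 + [H⁺]/K2 + [H⁺]²/(K1K2)) = 1 / (1 + 10^+2.08 + 10^+0.20)
   = 1 / (1 + 120.23 + 1.5849) = 1/122.81 = 0.008143

α₂ = 0.00814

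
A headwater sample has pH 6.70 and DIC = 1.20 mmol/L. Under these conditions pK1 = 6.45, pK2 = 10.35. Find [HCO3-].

α₁ = 1 / (1 + [H⁺]/K1 + K2/[H⁺]) = 1 / (1 + 10^-0.25 + 10^-3.65)
   = 1 / (1 + 0.56234 + 0.00022387) = 1/1.5626 = 0.6400
[HCO3⁻] = α₁ × DIC = 0.6400 × 1.20 = 0.768 mmol/L

[HCO3⁻] = 0.768 mmol/L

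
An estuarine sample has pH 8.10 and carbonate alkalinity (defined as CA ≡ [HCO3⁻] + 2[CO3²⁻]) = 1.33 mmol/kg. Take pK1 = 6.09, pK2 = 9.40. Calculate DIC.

DIC = 1.28 mmol/kg

CA = [HCO3⁻] + 2[CO3²⁻] = (α₁ + 2α₂)·DIC
At pH 8.10: [H⁺]/K1 = 10^-2.01 = 0.0097724, K2/[H⁺] = 10^-1.30 = 0.050119
α₁ = 1/(1 + 0.0097724 + 0.050119) = 1/1.0599 = 0.9435; α₂ = α₁·K2/[H⁺] = 0.04729
α₁ + 2α₂ = 1.0381
DIC = CA / (α₁ + 2α₂) = 1.33 / 1.0381 = 1.28 mmol/kg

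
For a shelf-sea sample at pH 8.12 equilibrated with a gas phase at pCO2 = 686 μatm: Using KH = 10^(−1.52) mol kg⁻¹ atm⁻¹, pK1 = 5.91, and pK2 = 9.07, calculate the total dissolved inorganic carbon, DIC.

[CO2*] = KH · pCO2 = 10^(−1.52) × 686×10^-6 = 2.072×10^-5 mol/kg
α₀ = 1/(1 + K1/[H⁺] + K1K2/[H⁺]²) = 1/(1 + 10^+2.21 + 10^+1.26) = 0.005513
DIC = [CO2*]/α₀ = 2.072×10^-5 / 0.005513 = 3.76 mmol/kg

DIC = 3.76 mmol/kg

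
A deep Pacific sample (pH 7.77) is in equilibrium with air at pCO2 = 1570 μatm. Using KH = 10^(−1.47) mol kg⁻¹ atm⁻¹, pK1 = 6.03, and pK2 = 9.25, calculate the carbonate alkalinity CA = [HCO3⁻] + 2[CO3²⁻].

[CO2*] = KH · pCO2 = 10^(−1.47) × 1570×10^-6 = 5.320×10^-5 mol/kg
α₀ = 1/(1 + K1/[H⁺] + K1K2/[H⁺]²) = 1/(1 + 10^+1.74 + 10^+0.26) = 0.01731
DIC = [CO2*]/α₀ = 5.320×10^-5 / 0.01731 = 3.073 mmol/kg
CA = (α₁ + 2α₂)·DIC = (0.9512 + 2×0.03150) × 3.073 = 3.12 mmol/kg

CA = 3.12 mmol/kg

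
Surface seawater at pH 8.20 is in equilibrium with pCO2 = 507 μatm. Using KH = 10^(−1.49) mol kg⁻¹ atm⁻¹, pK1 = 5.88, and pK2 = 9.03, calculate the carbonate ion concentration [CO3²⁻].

[CO2*] = KH · pCO2 = 10^(−1.49) × 507×10^-6 = 1.641×10^-5 mol/kg
α₀ = 1/(1 + K1/[H⁺] + K1K2/[H⁺]²) = 1/(1 + 10^+2.32 + 10^+1.49) = 0.004152
DIC = [CO2*]/α₀ = 1.641×10^-5 / 0.004152 = 3.951 mmol/kg
[CO3²⁻] = α₂·DIC; α₂ = 0.1283, so [CO3²⁻] = 0.1283 × 3.951 = 0.507 mmol/kg

[CO3²⁻] = 0.507 mmol/kg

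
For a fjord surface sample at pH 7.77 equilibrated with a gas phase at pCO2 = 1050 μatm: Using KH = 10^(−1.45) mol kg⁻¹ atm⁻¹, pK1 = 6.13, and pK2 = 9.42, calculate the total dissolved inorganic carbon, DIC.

DIC = 1.70 mmol/kg

[CO2*] = KH · pCO2 = 10^(−1.45) × 1050×10^-6 = 3.726×10^-5 mol/kg
α₀ = 1/(1 + K1/[H⁺] + K1K2/[H⁺]²) = 1/(1 + 10^+1.64 + 10^-0.01) = 0.02192
DIC = [CO2*]/α₀ = 3.726×10^-5 / 0.02192 = 1.70 mmol/kg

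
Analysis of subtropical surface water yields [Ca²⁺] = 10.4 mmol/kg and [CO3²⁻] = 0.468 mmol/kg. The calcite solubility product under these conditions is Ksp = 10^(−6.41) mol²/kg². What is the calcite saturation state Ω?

Ksp = 10^(−6.41) = 3.890×10^-7
Ω = [Ca²⁺][CO3²⁻]/Ksp = (10.4×10^-3)(0.468×10^-3) / 3.890×10^-7 = 12.5

Ω = 12.5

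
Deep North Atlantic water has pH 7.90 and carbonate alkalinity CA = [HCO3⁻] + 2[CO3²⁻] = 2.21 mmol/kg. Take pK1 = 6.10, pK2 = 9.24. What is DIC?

CA = [HCO3⁻] + 2[CO3²⁻] = (α₁ + 2α₂)·DIC
At pH 7.90: [H⁺]/K1 = 10^-1.80 = 0.015849, K2/[H⁺] = 10^-1.34 = 0.045709
α₁ = 1/(1 + 0.015849 + 0.045709) = 1/1.0616 = 0.9420; α₂ = α₁·K2/[H⁺] = 0.04306
α₁ + 2α₂ = 1.0281
DIC = CA / (α₁ + 2α₂) = 2.21 / 1.0281 = 2.15 mmol/kg

DIC = 2.15 mmol/kg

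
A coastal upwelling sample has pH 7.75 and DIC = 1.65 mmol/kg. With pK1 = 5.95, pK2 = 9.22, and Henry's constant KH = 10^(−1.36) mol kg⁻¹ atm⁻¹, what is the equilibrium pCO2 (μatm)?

pCO2 = 571 μatm

α₀ = 1 / (1 + K1/[H⁺] + K1K2/[H⁺]²) = 1 / (1 + 10^+1.80 + 10^+0.33)
   = 1 / (1 + 63.096 + 2.1380) = 1/66.234 = 0.01510
[CO2*] = α₀ × DIC = 0.01510 × 1.65 = 0.02491 mmol/kg
pCO2 = [CO2*]/KH = 2.491×10^-5 / 4.365×10^-2 = 571 μatm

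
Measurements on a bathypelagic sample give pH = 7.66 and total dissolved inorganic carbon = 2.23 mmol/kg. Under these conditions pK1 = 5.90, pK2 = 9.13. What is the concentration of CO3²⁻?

α₂ = 1 / (1 + [H⁺]/K2 + [H⁺]²/(K1K2)) = 1 / (1 + 10^+1.47 + 10^-0.29)
   = 1 / (1 + 29.512 + 0.51286) = 1/31.025 = 0.03223
[CO3²⁻] = α₂ × DIC = 0.03223 × 2.23 = 0.0719 mmol/kg

[CO3²⁻] = 0.0719 mmol/kg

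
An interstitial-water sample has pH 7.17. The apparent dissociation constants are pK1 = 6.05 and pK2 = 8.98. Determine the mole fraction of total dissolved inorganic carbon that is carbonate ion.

α₂ = 0.0142

α₂ = 1 / (1 + [H⁺]/K2 + [H⁺]²/(K1K2)) = 1 / (1 + 10^+1.81 + 10^+0.69)
   = 1 / (1 + 64.565 + 4.8978) = 1/70.463 = 0.01419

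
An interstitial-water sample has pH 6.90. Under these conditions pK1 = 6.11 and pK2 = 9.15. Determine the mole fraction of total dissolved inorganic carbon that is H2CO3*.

α₀ = 1 / (1 + K1/[H⁺] + K1K2/[H⁺]²) = 1 / (1 + 10^+0.79 + 10^-1.46)
   = 1 / (1 + 6.1660 + 0.034674) = 1/7.2006 = 0.1389

α₀ = 0.139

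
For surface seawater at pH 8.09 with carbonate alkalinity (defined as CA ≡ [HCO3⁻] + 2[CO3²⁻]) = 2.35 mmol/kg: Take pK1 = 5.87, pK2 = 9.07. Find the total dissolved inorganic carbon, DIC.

DIC = 2.16 mmol/kg

CA = [HCO3⁻] + 2[CO3²⁻] = (α₁ + 2α₂)·DIC
At pH 8.09: [H⁺]/K1 = 10^-2.22 = 0.0060256, K2/[H⁺] = 10^-0.98 = 0.10471
α₁ = 1/(1 + 0.0060256 + 0.10471) = 1/1.1107 = 0.9003; α₂ = α₁·K2/[H⁺] = 0.09427
α₁ + 2α₂ = 1.0888
DIC = CA / (α₁ + 2α₂) = 2.35 / 1.0888 = 2.16 mmol/kg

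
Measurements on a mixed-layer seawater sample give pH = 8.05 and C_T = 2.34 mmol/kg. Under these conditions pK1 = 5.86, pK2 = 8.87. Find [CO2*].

α₀ = 1 / (1 + K1/[H⁺] + K1K2/[H⁺]²) = 1 / (1 + 10^+2.19 + 10^+1.37)
   = 1 / (1 + 154.88 + 23.442) = 1/179.32 = 0.005576
[CO2*] = α₀ × DIC = 0.005576 × 2.34 = 0.0130 mmol/kg = 13.0 μmol/kg

[CO2*] = 13.0 μmol/kg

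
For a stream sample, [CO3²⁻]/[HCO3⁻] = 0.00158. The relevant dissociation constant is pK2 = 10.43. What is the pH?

From K2 = [H⁺][CO3²⁻]/[HCO3⁻]:  pH = pK2 + log₁₀([CO3²⁻]/[HCO3⁻])
log₁₀(0.00158) = -2.801
pH = 10.43 + (-2.801) = 7.63

pH = 7.63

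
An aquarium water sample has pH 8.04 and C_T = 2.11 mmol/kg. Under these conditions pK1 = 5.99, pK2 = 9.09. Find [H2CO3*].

α₀ = 1 / (1 + K1/[H⁺] + K1K2/[H⁺]²) = 1 / (1 + 10^+2.05 + 10^+1.00)
   = 1 / (1 + 112.20 + 10.000) = 1/123.20 = 0.008117
[CO2*] = α₀ × DIC = 0.008117 × 2.11 = 0.0171 mmol/kg = 17.1 μmol/kg

[CO2*] = 17.1 μmol/kg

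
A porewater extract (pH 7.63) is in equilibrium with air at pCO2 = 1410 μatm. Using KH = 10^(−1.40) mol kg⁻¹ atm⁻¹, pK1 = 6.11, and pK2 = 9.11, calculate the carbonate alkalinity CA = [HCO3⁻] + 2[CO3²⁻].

CA = 1.98 mmol/kg

[CO2*] = KH · pCO2 = 10^(−1.40) × 1410×10^-6 = 5.613×10^-5 mol/kg
α₀ = 1/(1 + K1/[H⁺] + K1K2/[H⁺]²) = 1/(1 + 10^+1.52 + 10^+0.04) = 0.02840
DIC = [CO2*]/α₀ = 5.613×10^-5 / 0.02840 = 1.976 mmol/kg
CA = (α₁ + 2α₂)·DIC = (0.9405 + 2×0.03114) × 1.976 = 1.98 mmol/kg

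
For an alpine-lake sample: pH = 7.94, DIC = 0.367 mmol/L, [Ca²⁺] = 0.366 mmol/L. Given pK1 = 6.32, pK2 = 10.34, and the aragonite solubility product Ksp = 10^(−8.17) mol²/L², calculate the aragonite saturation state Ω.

Ω = 0.0769

α₂ = 1 / (1 + [H⁺]/K2 + [H⁺]²/(K1K2)) = 1 / (1 + 10^+2.40 + 10^+0.78)
   = 1 / (1 + 251.19 + 6.0256) = 1/258.21 = 0.003873
[CO3²⁻] = α₂ × DIC = 0.003873 × 0.367 = 0.001421 mmol/L = 1.421 μmol/L
Ksp = 10^(−8.17) = 6.761×10^-9
Ω = [Ca²⁺][CO3²⁻]/Ksp = (0.366×10^-3)(1.421×10^-6) / 6.761×10^-9 = 0.0769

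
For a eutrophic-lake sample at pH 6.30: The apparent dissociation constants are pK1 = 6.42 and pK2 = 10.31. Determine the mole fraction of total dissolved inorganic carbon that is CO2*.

α₀ = 0.569

α₀ = 1 / (1 + K1/[H⁺] + K1K2/[H⁺]²) = 1 / (1 + 10^-0.12 + 10^-4.13)
   = 1 / (1 + 0.75858 + 7.4131×10^-5) = 1/1.7587 = 0.5686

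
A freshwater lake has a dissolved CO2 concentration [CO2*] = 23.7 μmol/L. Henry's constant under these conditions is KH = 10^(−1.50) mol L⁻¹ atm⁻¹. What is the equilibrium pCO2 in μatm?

pCO2 = 749 μatm

KH = 10^(−1.50) = 3.162×10^-2 mol L⁻¹ atm⁻¹
pCO2 = [CO2*]/KH = 23.7×10^-6 / 3.162×10^-2 = 7.49×10^-4 atm = 749 μatm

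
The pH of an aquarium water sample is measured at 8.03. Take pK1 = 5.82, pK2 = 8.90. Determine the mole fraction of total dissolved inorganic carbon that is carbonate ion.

α₂ = 0.118

α₂ = 1 / (1 + [H⁺]/K2 + [H⁺]²/(K1K2)) = 1 / (1 + 10^+0.87 + 10^-1.34)
   = 1 / (1 + 7.4131 + 0.045709) = 1/8.4588 = 0.1182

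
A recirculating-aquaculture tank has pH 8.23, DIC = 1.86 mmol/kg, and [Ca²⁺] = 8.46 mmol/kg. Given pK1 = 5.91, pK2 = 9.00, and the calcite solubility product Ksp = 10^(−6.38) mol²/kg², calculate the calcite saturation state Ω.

α₂ = 1 / (1 + [H⁺]/K2 + [H⁺]²/(K1K2)) = 1 / (1 + 10^+0.77 + 10^-1.55)
   = 1 / (1 + 5.8884 + 0.028184) = 1/6.9166 = 0.1446
[CO3²⁻] = α₂ × DIC = 0.1446 × 1.86 = 0.2689 mmol/kg
Ksp = 10^(−6.38) = 4.169×10^-7
Ω = [Ca²⁺][CO3²⁻]/Ksp = (8.46×10^-3)(2.689×10^-4) / 4.169×10^-7 = 5.46

Ω = 5.46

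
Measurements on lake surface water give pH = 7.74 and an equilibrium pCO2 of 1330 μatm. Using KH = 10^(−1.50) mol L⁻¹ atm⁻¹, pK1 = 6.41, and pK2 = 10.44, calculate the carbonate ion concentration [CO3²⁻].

[CO3²⁻] = 1.79 μmol/L

[CO2*] = KH · pCO2 = 10^(−1.50) × 1330×10^-6 = 4.206×10^-5 mol/L
α₀ = 1/(1 + K1/[H⁺] + K1K2/[H⁺]²) = 1/(1 + 10^+1.33 + 10^-1.37) = 0.04460
DIC = [CO2*]/α₀ = 4.206×10^-5 / 0.04460 = 0.9430 mmol/L
[CO3²⁻] = α₂·DIC; α₂ = 0.001902, so [CO3²⁻] = 0.001902 × 0.9430 = 0.00179 mmol/L = 1.79 μmol/L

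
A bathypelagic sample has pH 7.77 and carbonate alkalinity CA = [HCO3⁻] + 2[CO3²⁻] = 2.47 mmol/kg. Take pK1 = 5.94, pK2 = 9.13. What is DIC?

CA = [HCO3⁻] + 2[CO3²⁻] = (α₁ + 2α₂)·DIC
At pH 7.77: [H⁺]/K1 = 10^-1.83 = 0.014791, K2/[H⁺] = 10^-1.36 = 0.043652
α₁ = 1/(1 + 0.014791 + 0.043652) = 1/1.0584 = 0.9448; α₂ = α₁·K2/[H⁺] = 0.04124
α₁ + 2α₂ = 1.0273
DIC = CA / (α₁ + 2α₂) = 2.47 / 1.0273 = 2.40 mmol/kg

DIC = 2.40 mmol/kg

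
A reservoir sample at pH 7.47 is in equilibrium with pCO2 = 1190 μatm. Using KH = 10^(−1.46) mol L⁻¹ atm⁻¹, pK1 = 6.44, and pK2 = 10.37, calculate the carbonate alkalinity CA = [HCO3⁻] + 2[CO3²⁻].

[CO2*] = KH · pCO2 = 10^(−1.46) × 1190×10^-6 = 4.126×10^-5 mol/L
α₀ = 1/(1 + K1/[H⁺] + K1K2/[H⁺]²) = 1/(1 + 10^+1.03 + 10^-1.87) = 0.08526
DIC = [CO2*]/α₀ = 4.126×10^-5 / 0.08526 = 0.4839 mmol/L
CA = (α₁ + 2α₂)·DIC = (0.9136 + 2×0.001150) × 0.4839 = 0.443 mmol/L

CA = 0.443 mmol/L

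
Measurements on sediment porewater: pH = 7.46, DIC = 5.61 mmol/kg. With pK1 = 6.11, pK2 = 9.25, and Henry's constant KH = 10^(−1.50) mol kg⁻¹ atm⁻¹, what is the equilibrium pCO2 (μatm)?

pCO2 = 7470 μatm

α₀ = 1 / (1 + K1/[H⁺] + K1K2/[H⁺]²) = 1 / (1 + 10^+1.35 + 10^-0.44)
   = 1 / (1 + 22.387 + 0.36308) = 1/23.750 = 0.04210
[CO2*] = α₀ × DIC = 0.04210 × 5.61 = 0.2362 mmol/kg
pCO2 = [CO2*]/KH = 2.362×10^-4 / 3.162×10^-2 = 7470 μatm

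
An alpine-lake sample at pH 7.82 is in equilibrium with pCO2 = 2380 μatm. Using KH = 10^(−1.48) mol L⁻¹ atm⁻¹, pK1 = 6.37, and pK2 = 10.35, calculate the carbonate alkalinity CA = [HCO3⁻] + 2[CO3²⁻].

[CO2*] = KH · pCO2 = 10^(−1.48) × 2380×10^-6 = 7.881×10^-5 mol/L
α₀ = 1/(1 + K1/[H⁺] + K1K2/[H⁺]²) = 1/(1 + 10^+1.45 + 10^-1.08) = 0.03417
DIC = [CO2*]/α₀ = 7.881×10^-5 / 0.03417 = 2.307 mmol/L
CA = (α₁ + 2α₂)·DIC = (0.9630 + 2×0.002842) × 2.307 = 2.23 mmol/L

CA = 2.23 mmol/L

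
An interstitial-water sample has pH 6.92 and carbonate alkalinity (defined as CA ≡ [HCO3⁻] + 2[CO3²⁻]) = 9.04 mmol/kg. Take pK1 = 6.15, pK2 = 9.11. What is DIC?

CA = [HCO3⁻] + 2[CO3²⁻] = (α₁ + 2α₂)·DIC
At pH 6.92: [H⁺]/K1 = 10^-0.77 = 0.16982, K2/[H⁺] = 10^-2.19 = 0.0064565
α₁ = 1/(1 + 0.16982 + 0.0064565) = 1/1.1763 = 0.8501; α₂ = α₁·K2/[H⁺] = 0.005489
α₁ + 2α₂ = 0.8611
DIC = CA / (α₁ + 2α₂) = 9.04 / 0.8611 = 10.5 mmol/kg

DIC = 10.5 mmol/kg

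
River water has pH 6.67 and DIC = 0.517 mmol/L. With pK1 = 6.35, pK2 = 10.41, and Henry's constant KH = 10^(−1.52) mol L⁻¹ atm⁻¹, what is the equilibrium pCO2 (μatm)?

pCO2 = 5540 μatm

α₀ = 1 / (1 + K1/[H⁺] + K1K2/[H⁺]²) = 1 / (1 + 10^+0.32 + 10^-3.42)
   = 1 / (1 + 2.0893 + 0.00038019) = 1/3.0897 = 0.3237
[CO2*] = α₀ × DIC = 0.3237 × 0.517 = 0.1673 mmol/L
pCO2 = [CO2*]/KH = 1.673×10^-4 / 3.020×10^-2 = 5540 μatm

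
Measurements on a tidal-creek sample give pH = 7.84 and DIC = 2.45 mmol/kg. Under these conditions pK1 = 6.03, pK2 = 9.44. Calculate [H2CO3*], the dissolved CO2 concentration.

[CO2*] = 0.0365 mmol/kg

α₀ = 1 / (1 + K1/[H⁺] + K1K2/[H⁺]²) = 1 / (1 + 10^+1.81 + 10^+0.21)
   = 1 / (1 + 64.565 + 1.6218) = 1/67.187 = 0.01488
[CO2*] = α₀ × DIC = 0.01488 × 2.45 = 0.0365 mmol/kg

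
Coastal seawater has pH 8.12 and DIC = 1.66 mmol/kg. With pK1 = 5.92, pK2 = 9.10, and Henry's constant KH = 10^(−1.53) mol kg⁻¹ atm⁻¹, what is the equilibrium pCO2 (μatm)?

pCO2 = 319 μatm

α₀ = 1 / (1 + K1/[H⁺] + K1K2/[H⁺]²) = 1 / (1 + 10^+2.20 + 10^+1.22)
   = 1 / (1 + 158.49 + 16.596) = 1/176.09 = 0.005679
[CO2*] = α₀ × DIC = 0.005679 × 1.66 = 0.009427 mmol/kg = 9.427 μmol/kg
pCO2 = [CO2*]/KH = 9.427×10^-6 / 2.951×10^-2 = 319 μatm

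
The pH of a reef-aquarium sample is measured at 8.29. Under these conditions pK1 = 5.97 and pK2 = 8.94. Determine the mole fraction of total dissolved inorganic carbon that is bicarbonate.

α₁ = 1 / (1 + [H⁺]/K1 + K2/[H⁺]) = 1 / (1 + 10^-2.32 + 10^-0.65)
   = 1 / (1 + 0.0047863 + 0.22387) = 1/1.2287 = 0.8139

α₁ = 0.814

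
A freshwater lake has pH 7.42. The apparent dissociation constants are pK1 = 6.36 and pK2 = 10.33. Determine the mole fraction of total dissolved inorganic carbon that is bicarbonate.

α₁ = 0.919

α₁ = 1 / (1 + [H⁺]/K1 + K2/[H⁺]) = 1 / (1 + 10^-1.06 + 10^-2.91)
   = 1 / (1 + 0.087096 + 0.0012303) = 1/1.0883 = 0.9188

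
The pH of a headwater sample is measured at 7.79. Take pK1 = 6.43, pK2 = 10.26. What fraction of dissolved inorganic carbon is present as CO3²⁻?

α₂ = 1 / (1 + [H⁺]/K2 + [H⁺]²/(K1K2)) = 1 / (1 + 10^+2.47 + 10^+1.11)
   = 1 / (1 + 295.12 + 12.882) = 1/309.00 = 0.003236

α₂ = 0.00324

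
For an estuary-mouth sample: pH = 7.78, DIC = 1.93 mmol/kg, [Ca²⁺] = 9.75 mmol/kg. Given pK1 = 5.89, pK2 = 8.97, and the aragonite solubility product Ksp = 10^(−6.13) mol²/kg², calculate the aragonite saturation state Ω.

Ω = 1.52

α₂ = 1 / (1 + [H⁺]/K2 + [H⁺]²/(K1K2)) = 1 / (1 + 10^+1.19 + 10^-0.70)
   = 1 / (1 + 15.488 + 0.19953) = 1/16.688 = 0.05992
[CO3²⁻] = α₂ × DIC = 0.05992 × 1.93 = 0.1157 mmol/kg
Ksp = 10^(−6.13) = 7.413×10^-7
Ω = [Ca²⁺][CO3²⁻]/Ksp = (9.75×10^-3)(1.157×10^-4) / 7.413×10^-7 = 1.52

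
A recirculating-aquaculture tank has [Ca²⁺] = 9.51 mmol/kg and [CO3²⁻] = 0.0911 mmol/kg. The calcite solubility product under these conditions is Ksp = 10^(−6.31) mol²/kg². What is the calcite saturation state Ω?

Ω = 1.77

Ksp = 10^(−6.31) = 4.898×10^-7
Ω = [Ca²⁺][CO3²⁻]/Ksp = (9.51×10^-3)(0.0911×10^-3) / 4.898×10^-7 = 1.77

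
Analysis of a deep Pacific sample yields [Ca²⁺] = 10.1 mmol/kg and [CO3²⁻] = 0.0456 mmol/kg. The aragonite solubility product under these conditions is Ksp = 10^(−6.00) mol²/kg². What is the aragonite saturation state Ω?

Ω = 0.461

Ksp = 10^(−6.00) = 1.000×10^-6
Ω = [Ca²⁺][CO3²⁻]/Ksp = (10.1×10^-3)(0.0456×10^-3) / 1.000×10^-6 = 0.461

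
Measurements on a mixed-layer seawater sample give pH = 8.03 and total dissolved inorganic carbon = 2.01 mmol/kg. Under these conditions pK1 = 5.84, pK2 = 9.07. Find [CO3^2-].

α₂ = 1 / (1 + [H⁺]/K2 + [H⁺]²/(K1K2)) = 1 / (1 + 10^+1.04 + 10^-1.15)
   = 1 / (1 + 10.965 + 0.070795) = 1/12.036 = 0.08309
[CO3²⁻] = α₂ × DIC = 0.08309 × 2.01 = 0.167 mmol/kg

[CO3²⁻] = 0.167 mmol/kg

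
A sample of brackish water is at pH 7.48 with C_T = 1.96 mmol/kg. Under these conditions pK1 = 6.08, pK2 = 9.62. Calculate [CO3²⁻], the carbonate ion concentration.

[CO3²⁻] = 13.6 μmol/kg

α₂ = 1 / (1 + [H⁺]/K2 + [H⁺]²/(K1K2)) = 1 / (1 + 10^+2.14 + 10^+0.74)
   = 1 / (1 + 138.04 + 5.4954) = 1/144.53 = 0.006919
[CO3²⁻] = α₂ × DIC = 0.006919 × 1.96 = 0.0136 mmol/kg = 13.6 μmol/kg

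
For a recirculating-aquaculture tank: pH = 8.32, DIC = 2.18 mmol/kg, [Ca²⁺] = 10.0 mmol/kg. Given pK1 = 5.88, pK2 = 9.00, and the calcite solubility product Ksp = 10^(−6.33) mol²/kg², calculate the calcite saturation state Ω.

α₂ = 1 / (1 + [H⁺]/K2 + [H⁺]²/(K1K2)) = 1 / (1 + 10^+0.68 + 10^-1.76)
   = 1 / (1 + 4.7863 + 0.017378) = 1/5.8037 = 0.1723
[CO3²⁻] = α₂ × DIC = 0.1723 × 2.18 = 0.3756 mmol/kg
Ksp = 10^(−6.33) = 4.677×10^-7
Ω = [Ca²⁺][CO3²⁻]/Ksp = (10.0×10^-3)(3.756×10^-4) / 4.677×10^-7 = 8.03

Ω = 8.03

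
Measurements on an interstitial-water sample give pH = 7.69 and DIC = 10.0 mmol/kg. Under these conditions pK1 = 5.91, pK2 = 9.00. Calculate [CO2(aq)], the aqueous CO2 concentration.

α₀ = 1 / (1 + K1/[H⁺] + K1K2/[H⁺]²) = 1 / (1 + 10^+1.78 + 10^+0.47)
   = 1 / (1 + 60.256 + 2.9512) = 1/64.207 = 0.01557
[CO2*] = α₀ × DIC = 0.01557 × 10.0 = 0.156 mmol/kg

[CO2*] = 0.156 mmol/kg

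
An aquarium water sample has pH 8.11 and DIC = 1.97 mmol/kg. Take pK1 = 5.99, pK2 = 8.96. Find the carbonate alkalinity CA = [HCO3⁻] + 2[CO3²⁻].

CA = 2.20 mmol/kg

CA = [HCO3⁻] + 2[CO3²⁻] = (α₁ + 2α₂)·DIC
At pH 8.11: [H⁺]/K1 = 10^-2.12 = 0.0075858, K2/[H⁺] = 10^-0.85 = 0.14125
α₁ = 1/(1 + 0.0075858 + 0.14125) = 1/1.1488 = 0.8704; α₂ = α₁·K2/[H⁺] = 0.1230
α₁ + 2α₂ = 1.1164
CA = 1.1164 × 1.97 = 2.20 mmol/kg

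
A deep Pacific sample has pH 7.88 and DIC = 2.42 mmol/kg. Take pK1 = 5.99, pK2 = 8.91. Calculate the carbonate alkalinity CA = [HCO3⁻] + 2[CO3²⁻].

CA = [HCO3⁻] + 2[CO3²⁻] = (α₁ + 2α₂)·DIC
At pH 7.88: [H⁺]/K1 = 10^-1.89 = 0.012882, K2/[H⁺] = 10^-1.03 = 0.093325
α₁ = 1/(1 + 0.012882 + 0.093325) = 1/1.1062 = 0.9040; α₂ = α₁·K2/[H⁺] = 0.08437
α₁ + 2α₂ = 1.0727
CA = 1.0727 × 2.42 = 2.60 mmol/kg

CA = 2.60 mmol/kg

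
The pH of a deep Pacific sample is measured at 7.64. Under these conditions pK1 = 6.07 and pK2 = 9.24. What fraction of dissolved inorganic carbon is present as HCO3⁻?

α₁ = 1 / (1 + [H⁺]/K1 + K2/[H⁺]) = 1 / (1 + 10^-1.57 + 10^-1.60)
   = 1 / (1 + 0.026915 + 0.025119) = 1/1.0520 = 0.9505

α₁ = 0.951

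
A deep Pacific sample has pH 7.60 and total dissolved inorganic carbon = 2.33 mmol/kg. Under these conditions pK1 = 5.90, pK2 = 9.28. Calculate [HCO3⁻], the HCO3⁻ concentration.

α₁ = 1 / (1 + [H⁺]/K1 + K2/[H⁺]) = 1 / (1 + 10^-1.70 + 10^-1.68)
   = 1 / (1 + 0.019953 + 0.020893) = 1/1.0408 = 0.9608
[HCO3⁻] = α₁ × DIC = 0.9608 × 2.33 = 2.24 mmol/kg

[HCO3⁻] = 2.24 mmol/kg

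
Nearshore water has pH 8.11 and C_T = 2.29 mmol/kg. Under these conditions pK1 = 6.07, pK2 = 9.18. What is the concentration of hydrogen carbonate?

[HCO3⁻] = 2.09 mmol/kg

α₁ = 1 / (1 + [H⁺]/K1 + K2/[H⁺]) = 1 / (1 + 10^-2.04 + 10^-1.07)
   = 1 / (1 + 0.0091201 + 0.085114) = 1/1.0942 = 0.9139
[HCO3⁻] = α₁ × DIC = 0.9139 × 2.29 = 2.09 mmol/kg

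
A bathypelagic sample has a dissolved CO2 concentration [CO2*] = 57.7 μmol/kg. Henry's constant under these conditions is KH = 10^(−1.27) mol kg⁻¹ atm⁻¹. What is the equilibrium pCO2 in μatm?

KH = 10^(−1.27) = 5.370×10^-2 mol kg⁻¹ atm⁻¹
pCO2 = [CO2*]/KH = 57.7×10^-6 / 5.370×10^-2 = 1.07×10^-3 atm = 1070 μatm

pCO2 = 1070 μatm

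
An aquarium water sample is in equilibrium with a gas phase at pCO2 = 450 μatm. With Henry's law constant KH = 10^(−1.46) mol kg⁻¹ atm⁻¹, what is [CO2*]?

KH = 10^(−1.46) = 3.467×10^-2 mol kg⁻¹ atm⁻¹
[CO2*] = KH · pCO2 = 3.467×10^-2 × 450×10^-6 atm = 1.56×10^-5 mol/kg

[CO2*] = 15.6 μmol/kg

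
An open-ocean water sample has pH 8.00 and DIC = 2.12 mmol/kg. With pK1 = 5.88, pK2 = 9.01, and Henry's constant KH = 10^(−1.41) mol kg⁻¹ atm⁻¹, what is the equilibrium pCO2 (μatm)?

α₀ = 1 / (1 + K1/[H⁺] + K1K2/[H⁺]²) = 1 / (1 + 10^+2.12 + 10^+1.11)
   = 1 / (1 + 131.83 + 12.882) = 1/145.71 = 0.006863
[CO2*] = α₀ × DIC = 0.006863 × 2.12 = 0.01455 mmol/kg = 14.55 μmol/kg
pCO2 = [CO2*]/KH = 1.455×10^-5 / 3.890×10^-2 = 374 μatm

pCO2 = 374 μatm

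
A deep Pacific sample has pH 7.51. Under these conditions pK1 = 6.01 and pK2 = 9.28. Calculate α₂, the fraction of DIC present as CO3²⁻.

α₂ = 0.0162

α₂ = 1 / (1 + [H⁺]/K2 + [H⁺]²/(K1K2)) = 1 / (1 + 10^+1.77 + 10^+0.27)
   = 1 / (1 + 58.884 + 1.8621) = 1/61.746 = 0.01620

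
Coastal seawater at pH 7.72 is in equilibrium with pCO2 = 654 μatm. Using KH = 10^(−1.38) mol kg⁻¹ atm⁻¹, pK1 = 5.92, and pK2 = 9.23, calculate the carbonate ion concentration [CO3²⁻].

[CO2*] = KH · pCO2 = 10^(−1.38) × 654×10^-6 = 2.726×10^-5 mol/kg
α₀ = 1/(1 + K1/[H⁺] + K1K2/[H⁺]²) = 1/(1 + 10^+1.80 + 10^+0.29) = 0.01514
DIC = [CO2*]/α₀ = 2.726×10^-5 / 0.01514 = 1.801 mmol/kg
[CO3²⁻] = α₂·DIC; α₂ = 0.02952, so [CO3²⁻] = 0.02952 × 1.801 = 0.0532 mmol/kg

[CO3²⁻] = 0.0532 mmol/kg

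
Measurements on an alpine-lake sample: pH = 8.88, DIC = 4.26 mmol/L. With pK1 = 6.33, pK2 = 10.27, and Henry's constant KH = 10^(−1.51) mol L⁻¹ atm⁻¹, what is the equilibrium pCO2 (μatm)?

pCO2 = 372 μatm

α₀ = 1 / (1 + K1/[H⁺] + K1K2/[H⁺]²) = 1 / (1 + 10^+2.55 + 10^+1.16)
   = 1 / (1 + 354.81 + 14.454) = 1/370.27 = 0.002701
[CO2*] = α₀ × DIC = 0.002701 × 4.26 = 0.01151 mmol/L = 11.51 μmol/L
pCO2 = [CO2*]/KH = 1.151×10^-5 / 3.090×10^-2 = 372 μatm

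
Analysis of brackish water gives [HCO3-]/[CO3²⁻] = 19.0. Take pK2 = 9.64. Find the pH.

pH = 8.36

From K2 = [H⁺][CO3²⁻]/[HCO3-]:  pH = pK2 − log₁₀([HCO3-]/[CO3²⁻])
log₁₀(19.0) = +1.279
pH = 9.64 − (+1.279) = 8.36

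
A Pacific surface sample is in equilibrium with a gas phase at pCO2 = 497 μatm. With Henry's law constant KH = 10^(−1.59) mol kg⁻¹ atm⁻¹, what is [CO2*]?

KH = 10^(−1.59) = 2.570×10^-2 mol kg⁻¹ atm⁻¹
[CO2*] = KH · pCO2 = 2.570×10^-2 × 497×10^-6 atm = 1.28×10^-5 mol/kg

[CO2*] = 12.8 μmol/kg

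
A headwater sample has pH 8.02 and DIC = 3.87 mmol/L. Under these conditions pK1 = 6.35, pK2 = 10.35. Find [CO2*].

α₀ = 1 / (1 + K1/[H⁺] + K1K2/[H⁺]²) = 1 / (1 + 10^+1.67 + 10^-0.66)
   = 1 / (1 + 46.774 + 0.21878) = 1/47.992 = 0.02084
[CO2*] = α₀ × DIC = 0.02084 × 3.87 = 0.0806 mmol/L

[CO2*] = 0.0806 mmol/L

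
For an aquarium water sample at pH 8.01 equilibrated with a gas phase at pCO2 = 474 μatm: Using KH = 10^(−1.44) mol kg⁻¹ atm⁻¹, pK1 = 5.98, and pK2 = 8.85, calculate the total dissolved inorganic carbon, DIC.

DIC = 2.13 mmol/kg

[CO2*] = KH · pCO2 = 10^(−1.44) × 474×10^-6 = 1.721×10^-5 mol/kg
α₀ = 1/(1 + K1/[H⁺] + K1K2/[H⁺]²) = 1/(1 + 10^+2.03 + 10^+1.19) = 0.008088
DIC = [CO2*]/α₀ = 1.721×10^-5 / 0.008088 = 2.13 mmol/kg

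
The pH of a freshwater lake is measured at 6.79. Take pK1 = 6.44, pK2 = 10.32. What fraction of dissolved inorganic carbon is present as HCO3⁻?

α₁ = 1 / (1 + [H⁺]/K1 + K2/[H⁺]) = 1 / (1 + 10^-0.35 + 10^-3.53)
   = 1 / (1 + 0.44668 + 0.00029512) = 1/1.4470 = 0.6911

α₁ = 0.691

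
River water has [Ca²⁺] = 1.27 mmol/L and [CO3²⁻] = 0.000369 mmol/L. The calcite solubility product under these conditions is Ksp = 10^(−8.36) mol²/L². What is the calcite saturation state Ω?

Ksp = 10^(−8.36) = 4.365×10^-9
Ω = [Ca²⁺][CO3²⁻]/Ksp = (1.27×10^-3)(0.000369×10^-3) / 4.365×10^-9 = 0.107

Ω = 0.107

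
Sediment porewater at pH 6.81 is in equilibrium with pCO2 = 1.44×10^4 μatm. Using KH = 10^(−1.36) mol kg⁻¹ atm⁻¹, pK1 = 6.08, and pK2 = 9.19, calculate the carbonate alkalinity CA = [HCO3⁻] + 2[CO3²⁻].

CA = 3.40 mmol/kg

[CO2*] = KH · pCO2 = 10^(−1.36) × 1.44×10^4×10^-6 = 6.286×10^-4 mol/kg
α₀ = 1/(1 + K1/[H⁺] + K1K2/[H⁺]²) = 1/(1 + 10^+0.73 + 10^-1.65) = 0.1564
DIC = [CO2*]/α₀ = 6.286×10^-4 / 0.1564 = 4.018 mmol/kg
CA = (α₁ + 2α₂)·DIC = (0.8401 + 2×0.003502) × 4.018 = 3.40 mmol/kg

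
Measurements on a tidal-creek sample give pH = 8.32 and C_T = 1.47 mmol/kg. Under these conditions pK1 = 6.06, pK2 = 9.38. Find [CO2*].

[CO2*] = 7.39 μmol/kg

α₀ = 1 / (1 + K1/[H⁺] + K1K2/[H⁺]²) = 1 / (1 + 10^+2.26 + 10^+1.20)
   = 1 / (1 + 181.97 + 15.849) = 1/198.82 = 0.005030
[CO2*] = α₀ × DIC = 0.005030 × 1.47 = 0.00739 mmol/kg = 7.39 μmol/kg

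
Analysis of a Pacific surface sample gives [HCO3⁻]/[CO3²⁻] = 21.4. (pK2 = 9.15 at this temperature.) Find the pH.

pH = 7.82

From K2 = [H⁺][CO3²⁻]/[HCO3⁻]:  pH = pK2 − log₁₀([HCO3⁻]/[CO3²⁻])
log₁₀(21.4) = +1.330
pH = 9.15 − (+1.330) = 7.82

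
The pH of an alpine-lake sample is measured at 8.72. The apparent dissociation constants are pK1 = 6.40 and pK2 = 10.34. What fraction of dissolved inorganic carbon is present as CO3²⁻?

α₂ = 0.0233

α₂ = 1 / (1 + [H⁺]/K2 + [H⁺]²/(K1K2)) = 1 / (1 + 10^+1.62 + 10^-0.70)
   = 1 / (1 + 41.687 + 0.19953) = 1/42.886 = 0.02332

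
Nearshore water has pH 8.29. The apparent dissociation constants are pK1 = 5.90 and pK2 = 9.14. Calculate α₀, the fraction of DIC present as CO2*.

α₀ = 1 / (1 + K1/[H⁺] + K1K2/[H⁺]²) = 1 / (1 + 10^+2.39 + 10^+1.54)
   = 1 / (1 + 245.47 + 34.674) = 1/281.14 = 0.003557

α₀ = 0.00356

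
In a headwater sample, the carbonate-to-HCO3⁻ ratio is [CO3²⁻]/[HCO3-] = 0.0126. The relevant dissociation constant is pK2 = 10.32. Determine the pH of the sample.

pH = 8.42

From K2 = [H⁺][CO3²⁻]/[HCO3-]:  pH = pK2 + log₁₀([CO3²⁻]/[HCO3-])
log₁₀(0.0126) = -1.900
pH = 10.32 + (-1.900) = 8.42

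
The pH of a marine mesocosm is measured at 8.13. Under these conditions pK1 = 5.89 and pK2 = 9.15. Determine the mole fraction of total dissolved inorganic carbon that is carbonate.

α₂ = 1 / (1 + [H⁺]/K2 + [H⁺]²/(K1K2)) = 1 / (1 + 10^+1.02 + 10^-1.22)
   = 1 / (1 + 10.471 + 0.060256) = 1/11.532 = 0.08672

α₂ = 0.0867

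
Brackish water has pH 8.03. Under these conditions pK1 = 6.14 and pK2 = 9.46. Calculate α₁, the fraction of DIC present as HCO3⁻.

α₁ = 1 / (1 + [H⁺]/K1 + K2/[H⁺]) = 1 / (1 + 10^-1.89 + 10^-1.43)
   = 1 / (1 + 0.012882 + 0.037154) = 1/1.0500 = 0.9523

α₁ = 0.952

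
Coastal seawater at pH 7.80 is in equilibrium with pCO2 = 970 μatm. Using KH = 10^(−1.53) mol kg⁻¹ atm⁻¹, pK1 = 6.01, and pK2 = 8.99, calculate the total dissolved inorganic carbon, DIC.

[CO2*] = KH · pCO2 = 10^(−1.53) × 970×10^-6 = 2.863×10^-5 mol/kg
α₀ = 1/(1 + K1/[H⁺] + K1K2/[H⁺]²) = 1/(1 + 10^+1.79 + 10^+0.60) = 0.01501
DIC = [CO2*]/α₀ = 2.863×10^-5 / 0.01501 = 1.91 mmol/kg

DIC = 1.91 mmol/kg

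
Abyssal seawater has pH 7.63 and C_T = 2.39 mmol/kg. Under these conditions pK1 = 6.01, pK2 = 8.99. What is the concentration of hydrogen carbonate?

[HCO3⁻] = 2.24 mmol/kg

α₁ = 1 / (1 + [H⁺]/K1 + K2/[H⁺]) = 1 / (1 + 10^-1.62 + 10^-1.36)
   = 1 / (1 + 0.023988 + 0.043652) = 1/1.0676 = 0.9366
[HCO3⁻] = α₁ × DIC = 0.9366 × 2.39 = 2.24 mmol/kg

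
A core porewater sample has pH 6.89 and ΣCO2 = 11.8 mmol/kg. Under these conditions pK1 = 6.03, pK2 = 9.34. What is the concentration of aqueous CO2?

[CO2*] = 1.43 mmol/kg

α₀ = 1 / (1 + K1/[H⁺] + K1K2/[H⁺]²) = 1 / (1 + 10^+0.86 + 10^-1.59)
   = 1 / (1 + 7.2444 + 0.025704) = 1/8.2701 = 0.1209
[CO2*] = α₀ × DIC = 0.1209 × 11.8 = 1.43 mmol/kg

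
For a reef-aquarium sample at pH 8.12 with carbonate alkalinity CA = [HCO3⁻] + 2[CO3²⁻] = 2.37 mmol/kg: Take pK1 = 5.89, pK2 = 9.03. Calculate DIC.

DIC = 2.15 mmol/kg

CA = [HCO3⁻] + 2[CO3²⁻] = (α₁ + 2α₂)·DIC
At pH 8.12: [H⁺]/K1 = 10^-2.23 = 0.0058884, K2/[H⁺] = 10^-0.91 = 0.12303
α₁ = 1/(1 + 0.0058884 + 0.12303) = 1/1.1289 = 0.8858; α₂ = α₁·K2/[H⁺] = 0.1090
α₁ + 2α₂ = 1.1038
DIC = CA / (α₁ + 2α₂) = 2.37 / 1.1038 = 2.15 mmol/kg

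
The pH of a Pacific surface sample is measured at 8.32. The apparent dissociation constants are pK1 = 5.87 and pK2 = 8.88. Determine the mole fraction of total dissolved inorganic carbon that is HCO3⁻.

α₁ = 1 / (1 + [H⁺]/K1 + K2/[H⁺]) = 1 / (1 + 10^-2.45 + 10^-0.56)
   = 1 / (1 + 0.0035481 + 0.27542) = 1/1.2790 = 0.7819

α₁ = 0.782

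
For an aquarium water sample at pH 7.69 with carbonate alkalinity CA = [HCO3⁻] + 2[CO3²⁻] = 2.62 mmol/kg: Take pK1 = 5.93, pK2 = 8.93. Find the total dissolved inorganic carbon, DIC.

DIC = 2.53 mmol/kg

CA = [HCO3⁻] + 2[CO3²⁻] = (α₁ + 2α₂)·DIC
At pH 7.69: [H⁺]/K1 = 10^-1.76 = 0.017378, K2/[H⁺] = 10^-1.24 = 0.057544
α₁ = 1/(1 + 0.017378 + 0.057544) = 1/1.0749 = 0.9303; α₂ = α₁·K2/[H⁺] = 0.05353
α₁ + 2α₂ = 1.0374
DIC = CA / (α₁ + 2α₂) = 2.62 / 1.0374 = 2.53 mmol/kg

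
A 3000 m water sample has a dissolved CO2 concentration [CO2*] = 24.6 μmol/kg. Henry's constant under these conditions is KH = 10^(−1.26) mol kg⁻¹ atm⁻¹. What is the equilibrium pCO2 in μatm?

KH = 10^(−1.26) = 5.495×10^-2 mol kg⁻¹ atm⁻¹
pCO2 = [CO2*]/KH = 24.6×10^-6 / 5.495×10^-2 = 4.48×10^-4 atm = 448 μatm

pCO2 = 448 μatm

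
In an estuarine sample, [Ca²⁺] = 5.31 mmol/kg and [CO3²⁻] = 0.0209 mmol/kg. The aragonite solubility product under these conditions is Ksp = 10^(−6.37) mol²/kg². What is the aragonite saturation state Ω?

Ω = 0.260

Ksp = 10^(−6.37) = 4.266×10^-7
Ω = [Ca²⁺][CO3²⁻]/Ksp = (5.31×10^-3)(0.0209×10^-3) / 4.266×10^-7 = 0.260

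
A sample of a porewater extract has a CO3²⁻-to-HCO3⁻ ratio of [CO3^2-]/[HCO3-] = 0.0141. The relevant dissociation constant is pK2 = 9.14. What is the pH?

From K2 = [H⁺][CO3^2-]/[HCO3-]:  pH = pK2 + log₁₀([CO3^2-]/[HCO3-])
log₁₀(0.0141) = -1.851
pH = 9.14 + (-1.851) = 7.29

pH = 7.29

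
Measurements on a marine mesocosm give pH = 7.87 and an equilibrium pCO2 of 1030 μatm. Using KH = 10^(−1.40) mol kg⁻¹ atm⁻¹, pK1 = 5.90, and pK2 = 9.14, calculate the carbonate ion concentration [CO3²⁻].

[CO2*] = KH · pCO2 = 10^(−1.40) × 1030×10^-6 = 4.101×10^-5 mol/kg
α₀ = 1/(1 + K1/[H⁺] + K1K2/[H⁺]²) = 1/(1 + 10^+1.97 + 10^+0.70) = 0.01007
DIC = [CO2*]/α₀ = 4.101×10^-5 / 0.01007 = 4.073 mmol/kg
[CO3²⁻] = α₂·DIC; α₂ = 0.05045, so [CO3²⁻] = 0.05045 × 4.073 = 0.206 mmol/kg

[CO3²⁻] = 0.206 mmol/kg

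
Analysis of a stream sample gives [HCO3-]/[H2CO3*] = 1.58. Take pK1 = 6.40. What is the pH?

From K1 = [H⁺][HCO3-]/[H2CO3*]:  pH = pK1 + log₁₀([HCO3-]/[H2CO3*])
log₁₀(1.58) = +0.199
pH = 6.40 + (+0.199) = 6.60

pH = 6.60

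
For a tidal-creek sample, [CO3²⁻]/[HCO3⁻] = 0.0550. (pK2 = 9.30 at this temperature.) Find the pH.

pH = 8.04

From K2 = [H⁺][CO3²⁻]/[HCO3⁻]:  pH = pK2 + log₁₀([CO3²⁻]/[HCO3⁻])
log₁₀(0.0550) = -1.260
pH = 9.30 + (-1.260) = 8.04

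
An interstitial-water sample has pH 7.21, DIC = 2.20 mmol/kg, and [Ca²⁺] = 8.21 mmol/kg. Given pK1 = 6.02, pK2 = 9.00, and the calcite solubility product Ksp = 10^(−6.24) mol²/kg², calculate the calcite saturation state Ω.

Ω = 0.471

α₂ = 1 / (1 + [H⁺]/K2 + [H⁺]²/(K1K2)) = 1 / (1 + 10^+1.79 + 10^+0.60)
   = 1 / (1 + 61.660 + 3.9811) = 1/66.641 = 0.01501
[CO3²⁻] = α₂ × DIC = 0.01501 × 2.20 = 0.03301 mmol/kg
Ksp = 10^(−6.24) = 5.754×10^-7
Ω = [Ca²⁺][CO3²⁻]/Ksp = (8.21×10^-3)(3.301×10^-5) / 5.754×10^-7 = 0.471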